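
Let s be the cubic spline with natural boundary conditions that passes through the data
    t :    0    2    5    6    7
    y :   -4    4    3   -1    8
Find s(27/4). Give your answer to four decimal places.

4.9402

Let m_i = s''(x_i). Step sizes h_i = 2, 3, 1, 1; slopes of the chords Δ_i = (y_(i+1) - y_i)/h_i = 4, -1/3, -4, 9.
  2·m_0 + 10·m_1 + 3·m_2 = 6(Δ_1 - Δ_0) = -26
  3·m_1 + 8·m_2 + 1·m_3 = 6(Δ_2 - Δ_1) = -22
  1·m_2 + 4·m_3 + 1·m_4 = 6(Δ_3 - Δ_2) = 78
Natural end conditions: m_0 = m_4 = 0.
Solving the tridiagonal system: m_0 = 0, m_1 = -154/137, m_2 = -674/137, m_3 = 2840/137, m_4 = 0.
On [6, 7], s(t) = -1 + 859/411·(t - 6) + 1420/137·(t - 6)² - 1420/411·(t - 6)³.
With (t - 6) = 3/4: s(27/4) = 10829/2192.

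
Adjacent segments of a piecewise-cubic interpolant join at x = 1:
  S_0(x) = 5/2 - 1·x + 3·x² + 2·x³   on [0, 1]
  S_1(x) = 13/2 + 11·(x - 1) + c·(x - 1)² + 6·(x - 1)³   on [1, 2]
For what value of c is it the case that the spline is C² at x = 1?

9

S_0''(x) = 6 + 12·x, so S_0''(1) = 18. On the right, S_1''(1) = 2c, so c = 9.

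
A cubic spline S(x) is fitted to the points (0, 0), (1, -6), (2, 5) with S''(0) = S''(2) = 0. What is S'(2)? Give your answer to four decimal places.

15.2500

With M_i denoting the second derivative at x_i, h_i = 1, 1, and Δ_i = (y_(i+1) − y_i)/h_i = -6, 11:
  1·M_0 + 4·M_1 + 1·M_2 = 6(Δ_1 - Δ_0) = 102
Natural end conditions: M_0 = M_2 = 0.
Solving the tridiagonal system: M_0 = 0, M_1 = 51/2, M_2 = 0.
On [1, 2], S'(x) = b_1 + 2c_1·(x - 1) + 3d_1·(x - 1)² with b_1 = Δ_1 - h_1(2M_1 + M_2)/6 = 5/2, c_1 = M_1/2 = 51/4, d_1 = (M_2 - M_1)/(6h_1) = -17/4. So S'(2) = 61/4.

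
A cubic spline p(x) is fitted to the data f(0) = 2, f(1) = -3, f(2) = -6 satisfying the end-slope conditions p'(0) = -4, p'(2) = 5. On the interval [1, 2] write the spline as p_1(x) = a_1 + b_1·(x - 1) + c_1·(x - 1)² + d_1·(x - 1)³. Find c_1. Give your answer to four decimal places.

Let σ_i = p''(x_i). Step sizes h_i = 1, 1; slopes of the chords Δ_i = (y_(i+1) - y_i)/h_i = -5, -3.
  1·σ_0 + 4·σ_1 + 1·σ_2 = 6(Δ_1 - Δ_0) = 12
Clamped end conditions give two more equations: 2h_0·σ_0 + h_0·σ_1 = 6(Δ_0 - p'(0)) = -6 and h_1·σ_1 + 2h_1·σ_2 = 6(p'(2) - Δ_1) = 48.
Forward elimination and back-substitution give σ_0 = -3/2, σ_1 = -3, σ_2 = 51/2.
On [1, 2], with p_1(x) = a_1 + b_1·(x - 1) + c_1·(x - 1)² + d_1·(x - 1)³: c_1 = σ_1/2 = -3/2, d_1 = (σ_2 - σ_1)/(6h_1) = 19/4, b_1 = Δ_1 - h_1(2σ_1 + σ_2)/6 = -25/4.

-1.5000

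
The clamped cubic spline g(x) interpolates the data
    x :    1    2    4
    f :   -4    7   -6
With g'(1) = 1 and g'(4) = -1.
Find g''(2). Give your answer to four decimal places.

With σ_i denoting the second derivative at x_i, h_i = 1, 2, and Δ_i = (y_(i+1) − y_i)/h_i = 11, -13/2:
  1·σ_0 + 6·σ_1 + 2·σ_2 = 6(Δ_1 - Δ_0) = -105
Clamped end conditions give two more equations: 2h_0·σ_0 + h_0·σ_1 = 6(Δ_0 - g'(1)) = 60 and h_1·σ_1 + 2h_1·σ_2 = 6(g'(4) - Δ_1) = 33.
Hence σ_0 = 281/6, σ_1 = -101/3, σ_2 = 301/12.

-33.6667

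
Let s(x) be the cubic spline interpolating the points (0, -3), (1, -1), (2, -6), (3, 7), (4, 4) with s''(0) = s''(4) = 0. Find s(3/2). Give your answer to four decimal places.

Put M_i = s'' at the i-th knot. Here h = (1, 1, 1, 1) and Δ = (2, -5, 13, -3), so the interior equations h_(i-1)·M_(i-1) + 2(h_(i-1)+h_i)·M_i + h_i·M_(i+1) = 6(Δ_i − Δ_(i-1)) read
  1·M_0 + 4·M_1 + 1·M_2 = 6(Δ_1 - Δ_0) = -42
  1·M_1 + 4·M_2 + 1·M_3 = 6(Δ_2 - Δ_1) = 108
  1·M_2 + 4·M_3 + 1·M_4 = 6(Δ_3 - Δ_2) = -96
Natural end conditions: M_0 = M_4 = 0.
Solving the tridiagonal system: M_0 = 0, M_1 = -579/28, M_2 = 285/7, M_3 = -957/28, M_4 = 0.
On [1, 2], s(x) = -1 - 137/28·(x - 1) - 579/56·(x - 1)² + 573/56·(x - 1)³.
With (x - 1) = 1/2: s(3/2) = -2129/448.

-4.7522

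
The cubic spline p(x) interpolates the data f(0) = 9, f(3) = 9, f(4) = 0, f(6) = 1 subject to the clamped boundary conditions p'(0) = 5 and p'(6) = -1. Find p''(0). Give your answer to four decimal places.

Write M_i for p''(x_i). With h_i = 3, 1, 2 and divided differences Δ_i = 0, -9, 1/2, the continuity of p' gives the tridiagonal system
  3·M_0 + 8·M_1 + 1·M_2 = 6(Δ_1 - Δ_0) = -54
  1·M_1 + 6·M_2 + 2·M_3 = 6(Δ_2 - Δ_1) = 57
Clamped end conditions give two more equations: 2h_0·M_0 + h_0·M_1 = 6(Δ_0 - p'(0)) = -30 and h_2·M_2 + 2h_2·M_3 = 6(p'(6) - Δ_2) = -9.
Forward elimination and back-substitution give M_0 = -13/14, M_1 = -57/7, M_2 = 195/14, M_3 = -129/14.

-0.9286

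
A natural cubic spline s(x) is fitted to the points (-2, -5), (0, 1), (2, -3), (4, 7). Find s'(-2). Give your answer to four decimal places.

4.8000

Write M_i for s''(x_i). With h_i = 2, 2, 2 and divided differences Δ_i = 3, -2, 5, the continuity of s' gives the tridiagonal system
  2·M_0 + 8·M_1 + 2·M_2 = 6(Δ_1 - Δ_0) = -30
  2·M_1 + 8·M_2 + 2·M_3 = 6(Δ_2 - Δ_1) = 42
Natural end conditions: M_0 = M_3 = 0.
Solving the tridiagonal system: M_0 = 0, M_1 = -27/5, M_2 = 33/5, M_3 = 0.
On [-2, 0], s'(x) = b_0 + 2c_0·(x + 2) + 3d_0·(x + 2)² with b_0 = Δ_0 - h_0(2M_0 + M_1)/6 = 24/5, c_0 = M_0/2 = 0, d_0 = (M_1 - M_0)/(6h_0) = -9/20. So s'(-2) = 24/5.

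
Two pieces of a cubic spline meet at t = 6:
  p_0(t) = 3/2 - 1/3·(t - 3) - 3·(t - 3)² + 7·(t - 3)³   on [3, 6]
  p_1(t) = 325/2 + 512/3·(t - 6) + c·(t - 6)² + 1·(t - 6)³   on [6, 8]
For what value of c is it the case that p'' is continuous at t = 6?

60

p_0''(t) = -6 + 42·(t - 3), so p_0''(6) = 120. On the right, p_1''(6) = 2c, so c = 60.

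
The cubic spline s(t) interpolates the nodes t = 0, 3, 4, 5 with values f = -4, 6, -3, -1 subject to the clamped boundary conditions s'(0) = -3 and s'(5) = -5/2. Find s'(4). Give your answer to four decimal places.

-2.7586

Write M_i for s''(x_i). With h_i = 3, 1, 1 and divided differences Δ_i = 10/3, -9, 2, the continuity of s' gives the tridiagonal system
  3·M_0 + 8·M_1 + 1·M_2 = 6(Δ_1 - Δ_0) = -74
  1·M_1 + 4·M_2 + 1·M_3 = 6(Δ_2 - Δ_1) = 66
Clamped end conditions give two more equations: 2h_0·M_0 + h_0·M_1 = 6(Δ_0 - s'(0)) = 38 and h_2·M_2 + 2h_2·M_3 = 6(s'(5) - Δ_2) = -27.
Hence M_0 = 1361/87, M_1 = -540/29, M_2 = 813/29, M_3 = -798/29.
On [4, 5], s'(t) = b_2 + 2c_2·(t - 4) + 3d_2·(t - 4)² with b_2 = Δ_2 - h_2(2M_2 + M_3)/6 = -80/29, c_2 = M_2/2 = 813/58, d_2 = (M_3 - M_2)/(6h_2) = -537/58. So s'(4) = -80/29.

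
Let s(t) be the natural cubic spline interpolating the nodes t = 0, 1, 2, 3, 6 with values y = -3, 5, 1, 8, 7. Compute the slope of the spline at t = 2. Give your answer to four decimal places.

0.2011

Write m_i for s''(x_i). With h_i = 1, 1, 1, 3 and divided differences Δ_i = 8, -4, 7, -1/3, the continuity of s' gives the tridiagonal system
  1·m_0 + 4·m_1 + 1·m_2 = 6(Δ_1 - Δ_0) = -72
  1·m_1 + 4·m_2 + 1·m_3 = 6(Δ_2 - Δ_1) = 66
  1·m_2 + 8·m_3 + 3·m_4 = 6(Δ_3 - Δ_2) = -44
Natural end conditions: m_0 = m_4 = 0.
Forward elimination and back-substitution give m_0 = 0, m_1 = -701/29, m_2 = 716/29, m_3 = -249/29, m_4 = 0.
On [2, 3], s'(t) = b_2 + 2c_2·(t - 2) + 3d_2·(t - 2)² with b_2 = Δ_2 - h_2(2m_2 + m_3)/6 = 35/174, c_2 = m_2/2 = 358/29, d_2 = (m_3 - m_2)/(6h_2) = -965/174. So s'(2) = 35/174.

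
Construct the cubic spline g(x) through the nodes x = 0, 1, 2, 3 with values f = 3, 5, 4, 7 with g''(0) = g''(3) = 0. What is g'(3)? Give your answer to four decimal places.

Write M_i for g''(x_i). With h_i = 1, 1, 1 and divided differences Δ_i = 2, -1, 3, the continuity of g' gives the tridiagonal system
  1·M_0 + 4·M_1 + 1·M_2 = 6(Δ_1 - Δ_0) = -18
  1·M_1 + 4·M_2 + 1·M_3 = 6(Δ_2 - Δ_1) = 24
Natural end conditions: M_0 = M_3 = 0.
Forward elimination and back-substitution give M_0 = 0, M_1 = -32/5, M_2 = 38/5, M_3 = 0.
On [2, 3], g'(x) = b_2 + 2c_2·(x - 2) + 3d_2·(x - 2)² with b_2 = Δ_2 - h_2(2M_2 + M_3)/6 = 7/15, c_2 = M_2/2 = 19/5, d_2 = (M_3 - M_2)/(6h_2) = -19/15. So g'(3) = 64/15.

4.2667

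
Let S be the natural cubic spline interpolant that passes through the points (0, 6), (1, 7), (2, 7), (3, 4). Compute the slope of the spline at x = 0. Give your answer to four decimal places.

Put M_i = S'' at the i-th knot. Here h = (1, 1, 1) and Δ = (1, 0, -3), so the interior equations h_(i-1)·M_(i-1) + 2(h_(i-1)+h_i)·M_i + h_i·M_(i+1) = 6(Δ_i − Δ_(i-1)) read
  1·M_0 + 4·M_1 + 1·M_2 = 6(Δ_1 - Δ_0) = -6
  1·M_1 + 4·M_2 + 1·M_3 = 6(Δ_2 - Δ_1) = -18
Natural end conditions: M_0 = M_3 = 0.
Forward elimination and back-substitution give M_0 = 0, M_1 = -2/5, M_2 = -22/5, M_3 = 0.
On [0, 1], S'(x) = b_0 + 2c_0·x + 3d_0·x² with b_0 = Δ_0 - h_0(2M_0 + M_1)/6 = 16/15, c_0 = M_0/2 = 0, d_0 = (M_1 - M_0)/(6h_0) = -1/15. So S'(0) = 16/15.

1.0667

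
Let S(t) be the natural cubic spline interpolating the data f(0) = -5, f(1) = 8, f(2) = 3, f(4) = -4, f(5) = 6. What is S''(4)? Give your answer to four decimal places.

Put M_i = S'' at the i-th knot. Here h = (1, 1, 2, 1) and Δ = (13, -5, -7/2, 10), so the interior equations h_(i-1)·M_(i-1) + 2(h_(i-1)+h_i)·M_i + h_i·M_(i+1) = 6(Δ_i − Δ_(i-1)) read
  1·M_0 + 4·M_1 + 1·M_2 = 6(Δ_1 - Δ_0) = -108
  1·M_1 + 6·M_2 + 2·M_3 = 6(Δ_2 - Δ_1) = 9
  2·M_2 + 6·M_3 + 1·M_4 = 6(Δ_3 - Δ_2) = 81
Natural end conditions: M_0 = M_4 = 0.
Forward elimination and back-substitution give M_0 = 0, M_1 = -1674/61, M_2 = 108/61, M_3 = 1575/122, M_4 = 0.

12.9098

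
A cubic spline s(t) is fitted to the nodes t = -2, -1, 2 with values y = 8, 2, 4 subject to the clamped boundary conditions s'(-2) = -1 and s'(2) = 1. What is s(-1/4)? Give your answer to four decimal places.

-0.4648

Put M_i = s'' at the i-th knot. Here h = (1, 3) and Δ = (-6, 2/3), so the interior equations h_(i-1)·M_(i-1) + 2(h_(i-1)+h_i)·M_i + h_i·M_(i+1) = 6(Δ_i − Δ_(i-1)) read
  1·M_0 + 8·M_1 + 3·M_2 = 6(Δ_1 - Δ_0) = 40
Clamped end conditions give two more equations: 2h_0·M_0 + h_0·M_1 = 6(Δ_0 - s'(-2)) = -30 and h_1·M_1 + 2h_1·M_2 = 6(s'(2) - Δ_1) = 2.
Solving: M_0 = -39/2, M_1 = 9, M_2 = -25/6.
On [-1, 2], s(t) = 2 - 25/4·(t + 1) + 9/2·(t + 1)² - 79/108·(t + 1)³.
With (t + 1) = 3/4: s(-1/4) = -119/256.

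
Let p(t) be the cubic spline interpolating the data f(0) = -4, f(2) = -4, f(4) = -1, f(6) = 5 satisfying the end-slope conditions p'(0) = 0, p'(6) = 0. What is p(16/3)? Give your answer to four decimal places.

3.9333

With M_i denoting the second derivative at x_i, h_i = 2, 2, 2, and Δ_i = (y_(i+1) − y_i)/h_i = 0, 3/2, 3:
  2·M_0 + 8·M_1 + 2·M_2 = 6(Δ_1 - Δ_0) = 9
  2·M_1 + 8·M_2 + 2·M_3 = 6(Δ_2 - Δ_1) = 9
Clamped end conditions give two more equations: 2h_0·M_0 + h_0·M_1 = 6(Δ_0 - p'(0)) = 0 and h_2·M_2 + 2h_2·M_3 = 6(p'(6) - Δ_2) = -18.
Hence M_0 = -3/10, M_1 = 3/5, M_2 = 12/5, M_3 = -57/10.
On [4, 6], p(t) = -1 + 33/10·(t - 4) + 6/5·(t - 4)² - 27/40·(t - 4)³.
With (t - 4) = 4/3: p(16/3) = 59/15.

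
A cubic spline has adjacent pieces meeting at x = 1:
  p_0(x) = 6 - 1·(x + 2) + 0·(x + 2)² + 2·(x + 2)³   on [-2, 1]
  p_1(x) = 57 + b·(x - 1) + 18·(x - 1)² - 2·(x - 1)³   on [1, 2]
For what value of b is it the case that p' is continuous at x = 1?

p_0'(x) = -1 + 0·(x + 2) + 6·(x + 2)², so p_0'(1) = 53. On the right, p_1'(1) = b, so b = 53.

53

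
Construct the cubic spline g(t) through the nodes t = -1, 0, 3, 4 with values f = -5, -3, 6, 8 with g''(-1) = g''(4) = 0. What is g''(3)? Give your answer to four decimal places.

With m_i denoting the second derivative at x_i, h_i = 1, 3, 1, and Δ_i = (y_(i+1) − y_i)/h_i = 2, 3, 2:
  1·m_0 + 8·m_1 + 3·m_2 = 6(Δ_1 - Δ_0) = 6
  3·m_1 + 8·m_2 + 1·m_3 = 6(Δ_2 - Δ_1) = -6
Natural end conditions: m_0 = m_3 = 0.
Solving: m_0 = 0, m_1 = 6/5, m_2 = -6/5, m_3 = 0.

-1.2000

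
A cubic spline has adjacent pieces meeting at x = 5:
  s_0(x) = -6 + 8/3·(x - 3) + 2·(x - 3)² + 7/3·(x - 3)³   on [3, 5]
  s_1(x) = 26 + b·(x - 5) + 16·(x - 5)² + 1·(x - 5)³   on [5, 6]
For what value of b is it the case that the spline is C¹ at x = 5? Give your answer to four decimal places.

s_0'(x) = 8/3 + 4·(x - 3) + 7·(x - 3)², so s_0'(5) = 116/3. On the right, s_1'(5) = b, so b = 116/3.

38.6667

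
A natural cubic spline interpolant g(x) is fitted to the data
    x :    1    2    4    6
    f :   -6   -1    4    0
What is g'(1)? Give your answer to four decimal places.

5.2500

Put M_i = g'' at the i-th knot. Here h = (1, 2, 2) and Δ = (5, 5/2, -2), so the interior equations h_(i-1)·M_(i-1) + 2(h_(i-1)+h_i)·M_i + h_i·M_(i+1) = 6(Δ_i − Δ_(i-1)) read
  1·M_0 + 6·M_1 + 2·M_2 = 6(Δ_1 - Δ_0) = -15
  2·M_1 + 8·M_2 + 2·M_3 = 6(Δ_2 - Δ_1) = -27
Natural end conditions: M_0 = M_3 = 0.
Hence M_0 = 0, M_1 = -3/2, M_2 = -3, M_3 = 0.
On [1, 2], g'(x) = b_0 + 2c_0·(x - 1) + 3d_0·(x - 1)² with b_0 = Δ_0 - h_0(2M_0 + M_1)/6 = 21/4, c_0 = M_0/2 = 0, d_0 = (M_1 - M_0)/(6h_0) = -1/4. So g'(1) = 21/4.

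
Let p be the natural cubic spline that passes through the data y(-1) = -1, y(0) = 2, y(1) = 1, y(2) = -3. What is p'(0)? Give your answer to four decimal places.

Write M_i for p''(x_i). With h_i = 1, 1, 1 and divided differences Δ_i = 3, -1, -4, the continuity of p' gives the tridiagonal system
  1·M_0 + 4·M_1 + 1·M_2 = 6(Δ_1 - Δ_0) = -24
  1·M_1 + 4·M_2 + 1·M_3 = 6(Δ_2 - Δ_1) = -18
Natural end conditions: M_0 = M_3 = 0.
Solving: M_0 = 0, M_1 = -26/5, M_2 = -16/5, M_3 = 0.
On [0, 1], p'(x) = b_1 + 2c_1·x + 3d_1·x² with b_1 = Δ_1 - h_1(2M_1 + M_2)/6 = 19/15, c_1 = M_1/2 = -13/5, d_1 = (M_2 - M_1)/(6h_1) = 1/3. So p'(0) = 19/15.

1.2667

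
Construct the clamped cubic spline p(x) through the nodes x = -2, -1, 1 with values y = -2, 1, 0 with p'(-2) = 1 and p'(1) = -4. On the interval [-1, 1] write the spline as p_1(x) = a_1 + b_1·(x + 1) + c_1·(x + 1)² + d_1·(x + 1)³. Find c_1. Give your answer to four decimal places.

-1.8333

Write M_i for p''(x_i). With h_i = 1, 2 and divided differences Δ_i = 3, -1/2, the continuity of p' gives the tridiagonal system
  1·M_0 + 6·M_1 + 2·M_2 = 6(Δ_1 - Δ_0) = -21
Clamped end conditions give two more equations: 2h_0·M_0 + h_0·M_1 = 6(Δ_0 - p'(-2)) = 12 and h_1·M_1 + 2h_1·M_2 = 6(p'(1) - Δ_1) = -21.
Hence M_0 = 47/6, M_1 = -11/3, M_2 = -41/12.
On [-1, 1], with p_1(x) = a_1 + b_1·(x + 1) + c_1·(x + 1)² + d_1·(x + 1)³: c_1 = M_1/2 = -11/6, d_1 = (M_2 - M_1)/(6h_1) = 1/48, b_1 = Δ_1 - h_1(2M_1 + M_2)/6 = 37/12.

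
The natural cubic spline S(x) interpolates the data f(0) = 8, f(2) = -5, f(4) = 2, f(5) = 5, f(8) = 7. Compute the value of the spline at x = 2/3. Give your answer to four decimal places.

Write m_i for S''(x_i). With h_i = 2, 2, 1, 3 and divided differences Δ_i = -13/2, 7/2, 3, 2/3, the continuity of S' gives the tridiagonal system
  2·m_0 + 8·m_1 + 2·m_2 = 6(Δ_1 - Δ_0) = 60
  2·m_1 + 6·m_2 + 1·m_3 = 6(Δ_2 - Δ_1) = -3
  1·m_2 + 8·m_3 + 3·m_4 = 6(Δ_3 - Δ_2) = -14
Natural end conditions: m_0 = m_4 = 0.
Solving: m_0 = 0, m_1 = 355/43, m_2 = -130/43, m_3 = -59/43, m_4 = 0.
On [0, 2], S(x) = 8 - 2387/258·x + 0·x² + 355/516·x³.
With x = 2/3: S(2/3) = 7091/3483.

2.0359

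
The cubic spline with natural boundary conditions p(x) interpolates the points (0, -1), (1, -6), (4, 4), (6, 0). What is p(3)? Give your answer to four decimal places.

0.1127

With M_i denoting the second derivative at x_i, h_i = 1, 3, 2, and Δ_i = (y_(i+1) − y_i)/h_i = -5, 10/3, -2:
  1·M_0 + 8·M_1 + 3·M_2 = 6(Δ_1 - Δ_0) = 50
  3·M_1 + 10·M_2 + 2·M_3 = 6(Δ_2 - Δ_1) = -32
Natural end conditions: M_0 = M_3 = 0.
Solving: M_0 = 0, M_1 = 596/71, M_2 = -406/71, M_3 = 0.
On [1, 4], p(x) = -6 - 469/213·(x - 1) + 298/71·(x - 1)² - 167/213·(x - 1)³.
With (x - 1) = 2: p(3) = 8/71.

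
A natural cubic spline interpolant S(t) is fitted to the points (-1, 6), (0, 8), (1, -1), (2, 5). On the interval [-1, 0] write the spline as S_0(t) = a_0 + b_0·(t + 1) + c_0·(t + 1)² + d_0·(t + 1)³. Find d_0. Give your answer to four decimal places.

Write m_i for S''(x_i). With h_i = 1, 1, 1 and divided differences Δ_i = 2, -9, 6, the continuity of S' gives the tridiagonal system
  1·m_0 + 4·m_1 + 1·m_2 = 6(Δ_1 - Δ_0) = -66
  1·m_1 + 4·m_2 + 1·m_3 = 6(Δ_2 - Δ_1) = 90
Natural end conditions: m_0 = m_3 = 0.
Forward elimination and back-substitution give m_0 = 0, m_1 = -118/5, m_2 = 142/5, m_3 = 0.
On [-1, 0], with S_0(t) = a_0 + b_0·(t + 1) + c_0·(t + 1)² + d_0·(t + 1)³: c_0 = m_0/2 = 0, d_0 = (m_1 - m_0)/(6h_0) = -59/15, b_0 = Δ_0 - h_0(2m_0 + m_1)/6 = 89/15.

-3.9333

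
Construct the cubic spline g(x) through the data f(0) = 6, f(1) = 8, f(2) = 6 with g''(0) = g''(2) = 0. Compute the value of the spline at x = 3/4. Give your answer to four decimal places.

With M_i denoting the second derivative at x_i, h_i = 1, 1, and Δ_i = (y_(i+1) − y_i)/h_i = 2, -2:
  1·M_0 + 4·M_1 + 1·M_2 = 6(Δ_1 - Δ_0) = -24
Natural end conditions: M_0 = M_2 = 0.
Solving: M_0 = 0, M_1 = -6, M_2 = 0.
On [0, 1], g(x) = 6 + 3·x + 0·x² - 1·x³.
With x = 3/4: g(3/4) = 501/64.

7.8281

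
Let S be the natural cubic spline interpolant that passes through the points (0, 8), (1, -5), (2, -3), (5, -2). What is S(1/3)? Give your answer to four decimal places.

2.5038

Let M_i = S''(x_i). Step sizes h_i = 1, 1, 3; slopes of the chords Δ_i = (y_(i+1) - y_i)/h_i = -13, 2, 1/3.
  1·M_0 + 4·M_1 + 1·M_2 = 6(Δ_1 - Δ_0) = 90
  1·M_1 + 8·M_2 + 3·M_3 = 6(Δ_2 - Δ_1) = -10
Natural end conditions: M_0 = M_3 = 0.
Hence M_0 = 0, M_1 = 730/31, M_2 = -130/31, M_3 = 0.
On [0, 1], S(t) = 8 - 1574/93·t + 0·t² + 365/93·t³.
With t = 1/3: S(1/3) = 6287/2511.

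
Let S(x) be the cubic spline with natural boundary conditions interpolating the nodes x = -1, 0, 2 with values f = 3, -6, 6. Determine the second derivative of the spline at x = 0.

Write σ_i for S''(x_i). With h_i = 1, 2 and divided differences Δ_i = -9, 6, the continuity of S' gives the tridiagonal system
  1·σ_0 + 6·σ_1 + 2·σ_2 = 6(Δ_1 - Δ_0) = 90
Natural end conditions: σ_0 = σ_2 = 0.
Solving: σ_0 = 0, σ_1 = 15, σ_2 = 0.

15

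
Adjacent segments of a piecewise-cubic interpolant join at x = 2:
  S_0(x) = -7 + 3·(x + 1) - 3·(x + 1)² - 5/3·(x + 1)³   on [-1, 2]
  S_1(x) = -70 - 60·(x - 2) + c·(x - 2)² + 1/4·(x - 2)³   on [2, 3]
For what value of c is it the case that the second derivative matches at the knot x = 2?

-18

S_0''(x) = -6 - 10·(x + 1), so S_0''(2) = -36. On the right, S_1''(2) = 2c, so c = -18.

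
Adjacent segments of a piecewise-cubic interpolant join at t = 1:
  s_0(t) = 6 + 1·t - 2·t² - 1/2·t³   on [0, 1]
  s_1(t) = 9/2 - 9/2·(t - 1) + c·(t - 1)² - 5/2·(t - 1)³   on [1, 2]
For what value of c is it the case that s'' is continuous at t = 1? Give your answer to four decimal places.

-3.5000

s_0''(t) = -4 - 3·t, so s_0''(1) = -7. On the right, s_1''(1) = 2c, so c = -7/2.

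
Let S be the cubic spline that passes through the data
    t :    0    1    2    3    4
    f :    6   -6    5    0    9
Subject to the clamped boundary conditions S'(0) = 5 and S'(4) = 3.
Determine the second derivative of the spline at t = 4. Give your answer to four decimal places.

-40.0357

With M_i denoting the second derivative at x_i, h_i = 1, 1, 1, 1, and Δ_i = (y_(i+1) − y_i)/h_i = -12, 11, -5, 9:
  1·M_0 + 4·M_1 + 1·M_2 = 6(Δ_1 - Δ_0) = 138
  1·M_1 + 4·M_2 + 1·M_3 = 6(Δ_2 - Δ_1) = -96
  1·M_2 + 4·M_3 + 1·M_4 = 6(Δ_3 - Δ_2) = 84
Clamped end conditions give two more equations: 2h_0·M_0 + h_0·M_1 = 6(Δ_0 - S'(0)) = -102 and h_3·M_3 + 2h_3·M_4 = 6(S'(4) - Δ_3) = -36.
Solving: M_0 = -2393/28, M_1 = 965/14, M_2 = -209/4, M_3 = 617/14, M_4 = -1121/28.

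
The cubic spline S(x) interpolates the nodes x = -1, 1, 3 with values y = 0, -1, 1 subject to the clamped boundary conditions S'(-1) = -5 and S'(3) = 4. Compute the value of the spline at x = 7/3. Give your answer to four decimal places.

-0.6111

Put σ_i = S'' at the i-th knot. Here h = (2, 2) and Δ = (-1/2, 1), so the interior equations h_(i-1)·σ_(i-1) + 2(h_(i-1)+h_i)·σ_i + h_i·σ_(i+1) = 6(Δ_i − Δ_(i-1)) read
  2·σ_0 + 8·σ_1 + 2·σ_2 = 6(Δ_1 - Δ_0) = 9
Clamped end conditions give two more equations: 2h_0·σ_0 + h_0·σ_1 = 6(Δ_0 - S'(-1)) = 27 and h_1·σ_1 + 2h_1·σ_2 = 6(S'(3) - Δ_1) = 18.
Solving: σ_0 = 63/8, σ_1 = -9/4, σ_2 = 45/8.
On [1, 3], S(x) = -1 + 5/8·(x - 1) - 9/8·(x - 1)² + 21/32·(x - 1)³.
With (x - 1) = 4/3: S(7/3) = -11/18.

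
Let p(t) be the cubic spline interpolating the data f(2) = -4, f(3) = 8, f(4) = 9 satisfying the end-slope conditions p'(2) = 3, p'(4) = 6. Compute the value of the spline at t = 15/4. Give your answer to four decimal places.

8.3516

With M_i denoting the second derivative at x_i, h_i = 1, 1, and Δ_i = (y_(i+1) − y_i)/h_i = 12, 1:
  1·M_0 + 4·M_1 + 1·M_2 = 6(Δ_1 - Δ_0) = -66
Clamped end conditions give two more equations: 2h_0·M_0 + h_0·M_1 = 6(Δ_0 - p'(2)) = 54 and h_1·M_1 + 2h_1·M_2 = 6(p'(4) - Δ_1) = 30.
Forward elimination and back-substitution give M_0 = 45, M_1 = -36, M_2 = 33.
On [3, 4], p(t) = 8 + 15/2·(t - 3) - 18·(t - 3)² + 23/2·(t - 3)³.
With (t - 3) = 3/4: p(15/4) = 1069/128.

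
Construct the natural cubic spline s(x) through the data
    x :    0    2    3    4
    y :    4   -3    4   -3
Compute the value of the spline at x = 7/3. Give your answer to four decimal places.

With M_i denoting the second derivative at x_i, h_i = 2, 1, 1, and Δ_i = (y_(i+1) − y_i)/h_i = -7/2, 7, -7:
  2·M_0 + 6·M_1 + 1·M_2 = 6(Δ_1 - Δ_0) = 63
  1·M_1 + 4·M_2 + 1·M_3 = 6(Δ_2 - Δ_1) = -84
Natural end conditions: M_0 = M_3 = 0.
Solving the tridiagonal system: M_0 = 0, M_1 = 336/23, M_2 = -567/23, M_3 = 0.
On [2, 3], s(x) = -3 + 287/46·(x - 2) + 168/23·(x - 2)² - 301/46·(x - 2)³.
With (x - 2) = 1/3: s(7/3) = -218/621.

-0.3510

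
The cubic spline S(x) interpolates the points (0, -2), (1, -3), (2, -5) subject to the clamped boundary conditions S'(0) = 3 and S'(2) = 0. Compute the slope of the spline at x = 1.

-3

Let σ_i = S''(x_i). Step sizes h_i = 1, 1; slopes of the chords Δ_i = (y_(i+1) - y_i)/h_i = -1, -2.
  1·σ_0 + 4·σ_1 + 1·σ_2 = 6(Δ_1 - Δ_0) = -6
Clamped end conditions give two more equations: 2h_0·σ_0 + h_0·σ_1 = 6(Δ_0 - S'(0)) = -24 and h_1·σ_1 + 2h_1·σ_2 = 6(S'(2) - Δ_1) = 12.
Forward elimination and back-substitution give σ_0 = -12, σ_1 = 0, σ_2 = 6.
On [1, 2], S'(x) = b_1 + 2c_1·(x - 1) + 3d_1·(x - 1)² with b_1 = Δ_1 - h_1(2σ_1 + σ_2)/6 = -3, c_1 = σ_1/2 = 0, d_1 = (σ_2 - σ_1)/(6h_1) = 1. So S'(1) = -3.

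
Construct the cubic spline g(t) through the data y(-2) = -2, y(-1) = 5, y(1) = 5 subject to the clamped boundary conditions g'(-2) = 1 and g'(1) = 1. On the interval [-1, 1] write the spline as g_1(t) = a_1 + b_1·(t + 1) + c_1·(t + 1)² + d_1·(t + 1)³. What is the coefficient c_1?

-7

Let M_i = g''(x_i). Step sizes h_i = 1, 2; slopes of the chords Δ_i = (y_(i+1) - y_i)/h_i = 7, 0.
  1·M_0 + 6·M_1 + 2·M_2 = 6(Δ_1 - Δ_0) = -42
Clamped end conditions give two more equations: 2h_0·M_0 + h_0·M_1 = 6(Δ_0 - g'(-2)) = 36 and h_1·M_1 + 2h_1·M_2 = 6(g'(1) - Δ_1) = 6.
Solving the tridiagonal system: M_0 = 25, M_1 = -14, M_2 = 17/2.
On [-1, 1], with g_1(t) = a_1 + b_1·(t + 1) + c_1·(t + 1)² + d_1·(t + 1)³: c_1 = M_1/2 = -7, d_1 = (M_2 - M_1)/(6h_1) = 15/8, b_1 = Δ_1 - h_1(2M_1 + M_2)/6 = 13/2.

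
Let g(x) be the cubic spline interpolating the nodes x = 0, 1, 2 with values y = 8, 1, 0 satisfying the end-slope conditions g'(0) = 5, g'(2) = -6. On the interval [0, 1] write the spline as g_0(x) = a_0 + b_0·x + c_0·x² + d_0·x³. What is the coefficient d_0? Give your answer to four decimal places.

With M_i denoting the second derivative at x_i, h_i = 1, 1, and Δ_i = (y_(i+1) − y_i)/h_i = -7, -1:
  1·M_0 + 4·M_1 + 1·M_2 = 6(Δ_1 - Δ_0) = 36
Clamped end conditions give two more equations: 2h_0·M_0 + h_0·M_1 = 6(Δ_0 - g'(0)) = -72 and h_1·M_1 + 2h_1·M_2 = 6(g'(2) - Δ_1) = -30.
Solving: M_0 = -101/2, M_1 = 29, M_2 = -59/2.
On [0, 1], with g_0(x) = a_0 + b_0·x + c_0·x² + d_0·x³: c_0 = M_0/2 = -101/4, d_0 = (M_1 - M_0)/(6h_0) = 53/4, b_0 = Δ_0 - h_0(2M_0 + M_1)/6 = 5.

13.2500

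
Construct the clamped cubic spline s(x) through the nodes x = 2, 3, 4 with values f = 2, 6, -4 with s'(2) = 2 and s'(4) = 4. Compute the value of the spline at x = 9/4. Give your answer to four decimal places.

3.1875

Let m_i = s''(x_i). Step sizes h_i = 1, 1; slopes of the chords Δ_i = (y_(i+1) - y_i)/h_i = 4, -10.
  1·m_0 + 4·m_1 + 1·m_2 = 6(Δ_1 - Δ_0) = -84
Clamped end conditions give two more equations: 2h_0·m_0 + h_0·m_1 = 6(Δ_0 - s'(2)) = 12 and h_1·m_1 + 2h_1·m_2 = 6(s'(4) - Δ_1) = 84.
Hence m_0 = 28, m_1 = -44, m_2 = 64.
On [2, 3], s(x) = 2 + 2·(x - 2) + 14·(x - 2)² - 12·(x - 2)³.
With (x - 2) = 1/4: s(9/4) = 51/16.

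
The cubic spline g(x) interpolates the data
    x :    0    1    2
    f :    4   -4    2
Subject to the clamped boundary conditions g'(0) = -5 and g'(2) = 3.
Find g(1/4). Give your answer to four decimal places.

With σ_i denoting the second derivative at x_i, h_i = 1, 1, and Δ_i = (y_(i+1) − y_i)/h_i = -8, 6:
  1·σ_0 + 4·σ_1 + 1·σ_2 = 6(Δ_1 - Δ_0) = 84
Clamped end conditions give two more equations: 2h_0·σ_0 + h_0·σ_1 = 6(Δ_0 - g'(0)) = -18 and h_1·σ_1 + 2h_1·σ_2 = 6(g'(2) - Δ_1) = -18.
Forward elimination and back-substitution give σ_0 = -26, σ_1 = 34, σ_2 = -26.
On [0, 1], g(x) = 4 - 5·x - 13·x² + 10·x³.
With x = 1/4: g(1/4) = 67/32.

2.0938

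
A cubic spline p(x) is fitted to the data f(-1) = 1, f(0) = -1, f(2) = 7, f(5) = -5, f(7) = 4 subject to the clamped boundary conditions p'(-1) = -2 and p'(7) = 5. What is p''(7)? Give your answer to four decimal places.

-3.5632

Write m_i for p''(x_i). With h_i = 1, 2, 3, 2 and divided differences Δ_i = -2, 4, -4, 9/2, the continuity of p' gives the tridiagonal system
  1·m_0 + 6·m_1 + 2·m_2 = 6(Δ_1 - Δ_0) = 36
  2·m_1 + 10·m_2 + 3·m_3 = 6(Δ_2 - Δ_1) = -48
  3·m_2 + 10·m_3 + 2·m_4 = 6(Δ_3 - Δ_2) = 51
Clamped end conditions give two more equations: 2h_0·m_0 + h_0·m_1 = 6(Δ_0 - p'(-1)) = 0 and h_3·m_3 + 2h_3·m_4 = 6(p'(7) - Δ_3) = 3.
Solving the tridiagonal system: m_0 = -453/91, m_1 = 906/91, m_2 = -1707/182, m_3 = 785/91, m_4 = -1297/364.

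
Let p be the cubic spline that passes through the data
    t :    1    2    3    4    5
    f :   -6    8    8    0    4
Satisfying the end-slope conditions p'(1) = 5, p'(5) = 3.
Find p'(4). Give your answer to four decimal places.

Write m_i for p''(x_i). With h_i = 1, 1, 1, 1 and divided differences Δ_i = 14, 0, -8, 4, the continuity of p' gives the tridiagonal system
  1·m_0 + 4·m_1 + 1·m_2 = 6(Δ_1 - Δ_0) = -84
  1·m_1 + 4·m_2 + 1·m_3 = 6(Δ_2 - Δ_1) = -48
  1·m_2 + 4·m_3 + 1·m_4 = 6(Δ_3 - Δ_2) = 72
Clamped end conditions give two more equations: 2h_0·m_0 + h_0·m_1 = 6(Δ_0 - p'(1)) = 54 and h_3·m_3 + 2h_3·m_4 = 6(p'(5) - Δ_3) = -6.
Solving: m_0 = 289/7, m_1 = -200/7, m_2 = -11, m_3 = 172/7, m_4 = -107/7.
On [4, 5], p'(t) = b_3 + 2c_3·(t - 4) + 3d_3·(t - 4)² with b_3 = Δ_3 - h_3(2m_3 + m_4)/6 = -23/14, c_3 = m_3/2 = 86/7, d_3 = (m_4 - m_3)/(6h_3) = -93/14. So p'(4) = -23/14.

-1.6429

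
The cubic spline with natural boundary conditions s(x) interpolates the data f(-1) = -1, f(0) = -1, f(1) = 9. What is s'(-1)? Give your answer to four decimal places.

-2.5000

Put M_i = s'' at the i-th knot. Here h = (1, 1) and Δ = (0, 10), so the interior equations h_(i-1)·M_(i-1) + 2(h_(i-1)+h_i)·M_i + h_i·M_(i+1) = 6(Δ_i − Δ_(i-1)) read
  1·M_0 + 4·M_1 + 1·M_2 = 6(Δ_1 - Δ_0) = 60
Natural end conditions: M_0 = M_2 = 0.
Solving the tridiagonal system: M_0 = 0, M_1 = 15, M_2 = 0.
On [-1, 0], s'(x) = b_0 + 2c_0·(x + 1) + 3d_0·(x + 1)² with b_0 = Δ_0 - h_0(2M_0 + M_1)/6 = -5/2, c_0 = M_0/2 = 0, d_0 = (M_1 - M_0)/(6h_0) = 5/2. So s'(-1) = -5/2.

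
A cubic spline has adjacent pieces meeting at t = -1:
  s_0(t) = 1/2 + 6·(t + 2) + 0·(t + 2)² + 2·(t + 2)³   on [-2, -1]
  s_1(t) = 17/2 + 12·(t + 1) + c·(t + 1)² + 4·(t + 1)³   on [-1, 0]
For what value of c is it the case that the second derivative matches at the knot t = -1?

6

s_0''(t) = 0 + 12·(t + 2), so s_0''(-1) = 12. On the right, s_1''(-1) = 2c, so c = 6.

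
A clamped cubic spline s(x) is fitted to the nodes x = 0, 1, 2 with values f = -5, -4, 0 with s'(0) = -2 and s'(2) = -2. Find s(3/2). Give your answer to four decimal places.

-1.1563

Write M_i for s''(x_i). With h_i = 1, 1 and divided differences Δ_i = 1, 4, the continuity of s' gives the tridiagonal system
  1·M_0 + 4·M_1 + 1·M_2 = 6(Δ_1 - Δ_0) = 18
Clamped end conditions give two more equations: 2h_0·M_0 + h_0·M_1 = 6(Δ_0 - s'(0)) = 18 and h_1·M_1 + 2h_1·M_2 = 6(s'(2) - Δ_1) = -36.
Solving the tridiagonal system: M_0 = 9/2, M_1 = 9, M_2 = -45/2.
On [1, 2], s(x) = -4 + 19/4·(x - 1) + 9/2·(x - 1)² - 21/4·(x - 1)³.
With (x - 1) = 1/2: s(3/2) = -37/32.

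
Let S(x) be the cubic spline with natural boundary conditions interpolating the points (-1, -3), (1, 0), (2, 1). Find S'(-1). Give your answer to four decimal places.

1.6667

Write σ_i for S''(x_i). With h_i = 2, 1 and divided differences Δ_i = 3/2, 1, the continuity of S' gives the tridiagonal system
  2·σ_0 + 6·σ_1 + 1·σ_2 = 6(Δ_1 - Δ_0) = -3
Natural end conditions: σ_0 = σ_2 = 0.
Forward elimination and back-substitution give σ_0 = 0, σ_1 = -1/2, σ_2 = 0.
On [-1, 1], S'(x) = b_0 + 2c_0·(x + 1) + 3d_0·(x + 1)² with b_0 = Δ_0 - h_0(2σ_0 + σ_1)/6 = 5/3, c_0 = σ_0/2 = 0, d_0 = (σ_1 - σ_0)/(6h_0) = -1/24. So S'(-1) = 5/3.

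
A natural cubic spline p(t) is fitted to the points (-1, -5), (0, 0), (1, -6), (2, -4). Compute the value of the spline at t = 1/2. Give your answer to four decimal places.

-2.7750

Write σ_i for p''(x_i). With h_i = 1, 1, 1 and divided differences Δ_i = 5, -6, 2, the continuity of p' gives the tridiagonal system
  1·σ_0 + 4·σ_1 + 1·σ_2 = 6(Δ_1 - Δ_0) = -66
  1·σ_1 + 4·σ_2 + 1·σ_3 = 6(Δ_2 - Δ_1) = 48
Natural end conditions: σ_0 = σ_3 = 0.
Forward elimination and back-substitution give σ_0 = 0, σ_1 = -104/5, σ_2 = 86/5, σ_3 = 0.
On [0, 1], p(t) = 0 - 29/15·t - 52/5·t² + 19/3·t³.
With t = 1/2: p(1/2) = -111/40.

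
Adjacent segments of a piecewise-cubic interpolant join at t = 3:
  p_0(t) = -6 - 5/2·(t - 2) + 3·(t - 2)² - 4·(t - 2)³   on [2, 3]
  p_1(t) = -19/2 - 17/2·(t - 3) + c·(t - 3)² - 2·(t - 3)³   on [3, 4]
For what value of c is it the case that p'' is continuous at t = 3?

p_0''(t) = 6 - 24·(t - 2), so p_0''(3) = -18. On the right, p_1''(3) = 2c, so c = -9.

-9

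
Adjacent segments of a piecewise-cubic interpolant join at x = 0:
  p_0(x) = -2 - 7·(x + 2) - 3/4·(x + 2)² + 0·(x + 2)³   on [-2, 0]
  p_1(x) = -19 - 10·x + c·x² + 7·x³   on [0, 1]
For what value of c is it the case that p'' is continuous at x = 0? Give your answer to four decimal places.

-0.7500

p_0''(x) = -3/2 + 0·(x + 2), so p_0''(0) = -3/2. On the right, p_1''(0) = 2c, so c = -3/4.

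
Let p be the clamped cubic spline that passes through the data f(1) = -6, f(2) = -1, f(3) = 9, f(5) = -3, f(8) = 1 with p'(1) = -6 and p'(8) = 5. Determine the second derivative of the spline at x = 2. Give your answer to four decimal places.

With M_i denoting the second derivative at x_i, h_i = 1, 1, 2, 3, and Δ_i = (y_(i+1) − y_i)/h_i = 5, 10, -6, 4/3:
  1·M_0 + 4·M_1 + 1·M_2 = 6(Δ_1 - Δ_0) = 30
  1·M_1 + 6·M_2 + 2·M_3 = 6(Δ_2 - Δ_1) = -96
  2·M_2 + 10·M_3 + 3·M_4 = 6(Δ_3 - Δ_2) = 44
Clamped end conditions give two more equations: 2h_0·M_0 + h_0·M_1 = 6(Δ_0 - p'(1)) = 66 and h_3·M_3 + 2h_3·M_4 = 6(p'(8) - Δ_3) = 22.
Forward elimination and back-substitution give M_0 = 245/8, M_1 = 19/4, M_2 = -157/8, M_3 = 17/2, M_4 = -7/12.

4.7500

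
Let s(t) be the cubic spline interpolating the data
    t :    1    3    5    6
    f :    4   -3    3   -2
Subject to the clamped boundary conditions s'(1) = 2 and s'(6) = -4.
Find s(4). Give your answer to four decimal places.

0.4402

Let M_i = s''(x_i). Step sizes h_i = 2, 2, 1; slopes of the chords Δ_i = (y_(i+1) - y_i)/h_i = -7/2, 3, -5.
  2·M_0 + 8·M_1 + 2·M_2 = 6(Δ_1 - Δ_0) = 39
  2·M_1 + 6·M_2 + 1·M_3 = 6(Δ_2 - Δ_1) = -48
Clamped end conditions give two more equations: 2h_0·M_0 + h_0·M_1 = 6(Δ_0 - s'(1)) = -33 and h_2·M_2 + 2h_2·M_3 = 6(s'(6) - Δ_2) = 6.
Hence M_0 = -651/46, M_1 = 543/46, M_2 = -312/23, M_3 = 225/23.
On [3, 5], s(t) = -3 - 8/23·(t - 3) + 543/92·(t - 3)² - 389/184·(t - 3)³.
With (t - 3) = 1: s(4) = 81/184.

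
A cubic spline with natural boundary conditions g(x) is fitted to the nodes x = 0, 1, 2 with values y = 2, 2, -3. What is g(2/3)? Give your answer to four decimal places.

Let σ_i = g''(x_i). Step sizes h_i = 1, 1; slopes of the chords Δ_i = (y_(i+1) - y_i)/h_i = 0, -5.
  1·σ_0 + 4·σ_1 + 1·σ_2 = 6(Δ_1 - Δ_0) = -30
Natural end conditions: σ_0 = σ_2 = 0.
Solving the tridiagonal system: σ_0 = 0, σ_1 = -15/2, σ_2 = 0.
On [0, 1], g(x) = 2 + 5/4·x + 0·x² - 5/4·x³.
With x = 2/3: g(2/3) = 133/54.

2.4630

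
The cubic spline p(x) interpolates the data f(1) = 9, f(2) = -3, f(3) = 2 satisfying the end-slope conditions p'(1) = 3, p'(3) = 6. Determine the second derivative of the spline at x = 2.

Put M_i = p'' at the i-th knot. Here h = (1, 1) and Δ = (-12, 5), so the interior equations h_(i-1)·M_(i-1) + 2(h_(i-1)+h_i)·M_i + h_i·M_(i+1) = 6(Δ_i − Δ_(i-1)) read
  1·M_0 + 4·M_1 + 1·M_2 = 6(Δ_1 - Δ_0) = 102
Clamped end conditions give two more equations: 2h_0·M_0 + h_0·M_1 = 6(Δ_0 - p'(1)) = -90 and h_1·M_1 + 2h_1·M_2 = 6(p'(3) - Δ_1) = 6.
Solving the tridiagonal system: M_0 = -69, M_1 = 48, M_2 = -21.

48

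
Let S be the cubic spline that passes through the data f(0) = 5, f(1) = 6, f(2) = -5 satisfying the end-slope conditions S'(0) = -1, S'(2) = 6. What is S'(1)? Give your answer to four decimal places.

With M_i denoting the second derivative at x_i, h_i = 1, 1, and Δ_i = (y_(i+1) − y_i)/h_i = 1, -11:
  1·M_0 + 4·M_1 + 1·M_2 = 6(Δ_1 - Δ_0) = -72
Clamped end conditions give two more equations: 2h_0·M_0 + h_0·M_1 = 6(Δ_0 - S'(0)) = 12 and h_1·M_1 + 2h_1·M_2 = 6(S'(2) - Δ_1) = 102.
Solving the tridiagonal system: M_0 = 55/2, M_1 = -43, M_2 = 145/2.
On [1, 2], S'(x) = b_1 + 2c_1·(x - 1) + 3d_1·(x - 1)² with b_1 = Δ_1 - h_1(2M_1 + M_2)/6 = -35/4, c_1 = M_1/2 = -43/2, d_1 = (M_2 - M_1)/(6h_1) = 77/4. So S'(1) = -35/4.

-8.7500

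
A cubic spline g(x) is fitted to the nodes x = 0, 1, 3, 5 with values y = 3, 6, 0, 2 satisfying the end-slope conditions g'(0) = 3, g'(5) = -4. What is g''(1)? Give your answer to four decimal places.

Write m_i for g''(x_i). With h_i = 1, 2, 2 and divided differences Δ_i = 3, -3, 1, the continuity of g' gives the tridiagonal system
  1·m_0 + 6·m_1 + 2·m_2 = 6(Δ_1 - Δ_0) = -36
  2·m_1 + 8·m_2 + 2·m_3 = 6(Δ_2 - Δ_1) = 24
Clamped end conditions give two more equations: 2h_0·m_0 + h_0·m_1 = 6(Δ_0 - g'(0)) = 0 and h_2·m_2 + 2h_2·m_3 = 6(g'(5) - Δ_2) = -30.
Hence m_0 = 110/23, m_1 = -220/23, m_2 = 191/23, m_3 = -268/23.

-9.5652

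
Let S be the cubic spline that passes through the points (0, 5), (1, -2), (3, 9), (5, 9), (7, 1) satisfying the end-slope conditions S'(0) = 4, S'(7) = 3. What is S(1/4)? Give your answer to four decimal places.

4.7868

Let m_i = S''(x_i). Step sizes h_i = 1, 2, 2, 2; slopes of the chords Δ_i = (y_(i+1) - y_i)/h_i = -7, 11/2, 0, -4.
  1·m_0 + 6·m_1 + 2·m_2 = 6(Δ_1 - Δ_0) = 75
  2·m_1 + 8·m_2 + 2·m_3 = 6(Δ_2 - Δ_1) = -33
  2·m_2 + 8·m_3 + 2·m_4 = 6(Δ_3 - Δ_2) = -24
Clamped end conditions give two more equations: 2h_0·m_0 + h_0·m_1 = 6(Δ_0 - S'(0)) = -66 and h_3·m_3 + 2h_3·m_4 = 6(S'(7) - Δ_3) = 42.
Solving: m_0 = -3821/86, m_1 = 983/43, m_2 = -1525/172, m_3 = -335/86, m_4 = 2141/172.
On [0, 1], S(t) = 5 + 4·t - 3821/172·t² + 1929/172·t³.
With t = 1/4: S(1/4) = 52693/11008.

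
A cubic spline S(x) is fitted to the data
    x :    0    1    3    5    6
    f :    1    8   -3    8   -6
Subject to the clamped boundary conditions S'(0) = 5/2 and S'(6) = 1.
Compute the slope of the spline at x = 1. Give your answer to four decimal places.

3.0455

Put m_i = S'' at the i-th knot. Here h = (1, 2, 2, 1) and Δ = (7, -11/2, 11/2, -14), so the interior equations h_(i-1)·m_(i-1) + 2(h_(i-1)+h_i)·m_i + h_i·m_(i+1) = 6(Δ_i − Δ_(i-1)) read
  1·m_0 + 6·m_1 + 2·m_2 = 6(Δ_1 - Δ_0) = -75
  2·m_1 + 8·m_2 + 2·m_3 = 6(Δ_2 - Δ_1) = 66
  2·m_2 + 6·m_3 + 1·m_4 = 6(Δ_3 - Δ_2) = -117
Clamped end conditions give two more equations: 2h_0·m_0 + h_0·m_1 = 6(Δ_0 - S'(0)) = 27 and h_3·m_3 + 2h_3·m_4 = 6(S'(6) - Δ_3) = 90.
Solving: m_0 = 285/11, m_1 = -273/11, m_2 = 24, m_3 = -420/11, m_4 = 705/11.
On [1, 3], S'(x) = b_1 + 2c_1·(x - 1) + 3d_1·(x - 1)² with b_1 = Δ_1 - h_1(2m_1 + m_2)/6 = 67/22, c_1 = m_1/2 = -273/22, d_1 = (m_2 - m_1)/(6h_1) = 179/44. So S'(1) = 67/22.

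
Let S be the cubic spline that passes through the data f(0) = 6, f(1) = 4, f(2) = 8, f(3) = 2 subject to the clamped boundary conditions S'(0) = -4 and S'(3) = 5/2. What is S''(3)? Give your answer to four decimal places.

40.1333

Write M_i for S''(x_i). With h_i = 1, 1, 1 and divided differences Δ_i = -2, 4, -6, the continuity of S' gives the tridiagonal system
  1·M_0 + 4·M_1 + 1·M_2 = 6(Δ_1 - Δ_0) = 36
  1·M_1 + 4·M_2 + 1·M_3 = 6(Δ_2 - Δ_1) = -60
Clamped end conditions give two more equations: 2h_0·M_0 + h_0·M_1 = 6(Δ_0 - S'(0)) = 12 and h_2·M_2 + 2h_2·M_3 = 6(S'(3) - Δ_2) = 51.
Forward elimination and back-substitution give M_0 = -37/15, M_1 = 254/15, M_2 = -439/15, M_3 = 602/15.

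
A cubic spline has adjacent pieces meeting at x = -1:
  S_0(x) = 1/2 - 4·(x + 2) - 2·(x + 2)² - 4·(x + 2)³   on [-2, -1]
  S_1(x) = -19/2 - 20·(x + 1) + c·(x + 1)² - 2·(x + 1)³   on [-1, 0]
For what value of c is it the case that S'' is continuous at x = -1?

-14

S_0''(x) = -4 - 24·(x + 2), so S_0''(-1) = -28. On the right, S_1''(-1) = 2c, so c = -14.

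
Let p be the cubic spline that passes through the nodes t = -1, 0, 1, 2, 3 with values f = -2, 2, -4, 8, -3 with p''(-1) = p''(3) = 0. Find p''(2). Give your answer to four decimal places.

Write M_i for p''(x_i). With h_i = 1, 1, 1, 1 and divided differences Δ_i = 4, -6, 12, -11, the continuity of p' gives the tridiagonal system
  1·M_0 + 4·M_1 + 1·M_2 = 6(Δ_1 - Δ_0) = -60
  1·M_1 + 4·M_2 + 1·M_3 = 6(Δ_2 - Δ_1) = 108
  1·M_2 + 4·M_3 + 1·M_4 = 6(Δ_3 - Δ_2) = -138
Natural end conditions: M_0 = M_4 = 0.
Solving the tridiagonal system: M_0 = 0, M_1 = -105/4, M_2 = 45, M_3 = -183/4, M_4 = 0.

-45.7500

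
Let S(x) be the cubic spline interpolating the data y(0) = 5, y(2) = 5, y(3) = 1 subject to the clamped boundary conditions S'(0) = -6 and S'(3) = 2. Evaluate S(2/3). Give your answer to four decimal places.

3.7654

Put m_i = S'' at the i-th knot. Here h = (2, 1) and Δ = (0, -4), so the interior equations h_(i-1)·m_(i-1) + 2(h_(i-1)+h_i)·m_i + h_i·m_(i+1) = 6(Δ_i − Δ_(i-1)) read
  2·m_0 + 6·m_1 + 1·m_2 = 6(Δ_1 - Δ_0) = -24
Clamped end conditions give two more equations: 2h_0·m_0 + h_0·m_1 = 6(Δ_0 - S'(0)) = 36 and h_1·m_1 + 2h_1·m_2 = 6(S'(3) - Δ_1) = 36.
Solving: m_0 = 47/3, m_1 = -40/3, m_2 = 74/3.
On [0, 2], S(x) = 5 - 6·x + 47/6·x² - 29/12·x³.
With x = 2/3: S(2/3) = 305/81.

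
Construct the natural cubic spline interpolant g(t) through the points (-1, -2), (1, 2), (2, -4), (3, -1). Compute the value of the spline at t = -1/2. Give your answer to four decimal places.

0.6712

Write M_i for g''(x_i). With h_i = 2, 1, 1 and divided differences Δ_i = 2, -6, 3, the continuity of g' gives the tridiagonal system
  2·M_0 + 6·M_1 + 1·M_2 = 6(Δ_1 - Δ_0) = -48
  1·M_1 + 4·M_2 + 1·M_3 = 6(Δ_2 - Δ_1) = 54
Natural end conditions: M_0 = M_3 = 0.
Forward elimination and back-substitution give M_0 = 0, M_1 = -246/23, M_2 = 372/23, M_3 = 0.
On [-1, 1], g(t) = -2 + 128/23·(t + 1) + 0·(t + 1)² - 41/46·(t + 1)³.
With (t + 1) = 1/2: g(-1/2) = 247/368.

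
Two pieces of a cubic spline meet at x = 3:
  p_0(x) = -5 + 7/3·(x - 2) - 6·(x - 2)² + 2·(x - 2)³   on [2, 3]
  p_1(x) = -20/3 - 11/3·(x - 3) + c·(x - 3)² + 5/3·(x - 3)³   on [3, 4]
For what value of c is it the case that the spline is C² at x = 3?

0

p_0''(x) = -12 + 12·(x - 2), so p_0''(3) = 0. On the right, p_1''(3) = 2c, so c = 0.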